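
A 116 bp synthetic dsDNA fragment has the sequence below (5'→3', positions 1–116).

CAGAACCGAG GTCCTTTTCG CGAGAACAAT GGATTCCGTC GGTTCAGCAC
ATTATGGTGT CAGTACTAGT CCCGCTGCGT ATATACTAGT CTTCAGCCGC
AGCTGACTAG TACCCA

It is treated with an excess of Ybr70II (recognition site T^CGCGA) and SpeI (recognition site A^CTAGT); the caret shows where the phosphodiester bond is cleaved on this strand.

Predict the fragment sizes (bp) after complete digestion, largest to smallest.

The Ybr70II site (TCGCGA) starts at position 18.
Ybr70II cuts after the first base of each site, so after position 18.
SpeI sites (ACTAGT) start at positions 65, 85, 106.
SpeI cuts after the first base of each site, so after positions 65, 85, 106.
Combined cut positions: 18, 65, 85, 106.
Linear molecule, 4 cuts → 5 fragments:
  1–18 → 18 bp
  19–65 → 47 bp
  66–85 → 20 bp
  86–106 → 21 bp
  107–116 → 10 bp
Sorted largest to smallest: 47, 21, 20, 18, 10 bp.

47, 21, 20, 18, 10 bp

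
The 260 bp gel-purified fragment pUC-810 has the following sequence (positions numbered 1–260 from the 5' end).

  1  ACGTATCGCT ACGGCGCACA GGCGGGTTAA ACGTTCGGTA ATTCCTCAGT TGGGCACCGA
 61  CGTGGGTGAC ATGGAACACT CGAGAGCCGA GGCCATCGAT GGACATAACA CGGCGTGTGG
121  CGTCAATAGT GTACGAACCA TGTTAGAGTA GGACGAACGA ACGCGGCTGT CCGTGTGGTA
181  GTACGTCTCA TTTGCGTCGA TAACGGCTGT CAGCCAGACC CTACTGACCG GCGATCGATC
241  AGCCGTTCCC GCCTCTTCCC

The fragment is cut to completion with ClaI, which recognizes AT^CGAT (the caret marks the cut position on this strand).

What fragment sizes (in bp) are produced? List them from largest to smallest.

139, 96, 25 bp

ClaI sites (ATCGAT) start at positions 95, 234.
ClaI cuts after base 2 of each site, so after positions 96, 235.
Linear molecule, 2 cuts → 3 fragments:
  1–96 → 96 bp
  97–235 → 139 bp
  236–260 → 25 bp
Sorted largest to smallest: 139, 96, 25 bp.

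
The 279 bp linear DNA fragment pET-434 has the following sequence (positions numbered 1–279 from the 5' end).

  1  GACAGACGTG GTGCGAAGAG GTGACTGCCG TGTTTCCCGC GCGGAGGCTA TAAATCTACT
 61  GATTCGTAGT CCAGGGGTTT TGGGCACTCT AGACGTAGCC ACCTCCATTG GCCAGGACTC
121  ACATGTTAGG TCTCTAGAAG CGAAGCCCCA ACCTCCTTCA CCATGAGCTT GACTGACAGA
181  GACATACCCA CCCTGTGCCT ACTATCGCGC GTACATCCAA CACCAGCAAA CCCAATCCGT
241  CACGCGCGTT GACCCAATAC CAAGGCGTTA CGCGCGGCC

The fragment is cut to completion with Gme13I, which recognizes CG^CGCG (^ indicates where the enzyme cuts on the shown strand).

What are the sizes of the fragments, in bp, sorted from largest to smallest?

Gme13I sites (CGCGCG) start at positions 38, 206, 243, 271.
Gme13I cuts after base 2 of each site, so after positions 39, 207, 244, 272.
Linear molecule, 4 cuts → 5 fragments:
  1–39 → 39 bp
  40–207 → 168 bp
  208–244 → 37 bp
  245–272 → 28 bp
  273–279 → 7 bp
Sorted largest to smallest: 168, 39, 37, 28, 7 bp.

168, 39, 37, 28, 7 bp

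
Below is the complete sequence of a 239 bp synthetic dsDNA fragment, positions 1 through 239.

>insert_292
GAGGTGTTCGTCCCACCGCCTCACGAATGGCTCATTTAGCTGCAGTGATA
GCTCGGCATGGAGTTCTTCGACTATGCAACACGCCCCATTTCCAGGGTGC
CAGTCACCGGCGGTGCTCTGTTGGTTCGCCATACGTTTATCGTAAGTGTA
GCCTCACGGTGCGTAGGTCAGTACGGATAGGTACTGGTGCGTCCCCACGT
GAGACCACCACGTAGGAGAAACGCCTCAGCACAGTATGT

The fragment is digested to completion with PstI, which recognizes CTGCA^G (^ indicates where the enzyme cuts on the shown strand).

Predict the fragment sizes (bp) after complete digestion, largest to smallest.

195, 44 bp

The PstI site (CTGCAG) starts at position 40.
PstI cuts after base 5 of each site (before the last base), so after position 44.
Linear molecule, 1 cut → 2 fragments:
  1–44 → 44 bp
  45–239 → 195 bp
Sorted largest to smallest: 195, 44 bp.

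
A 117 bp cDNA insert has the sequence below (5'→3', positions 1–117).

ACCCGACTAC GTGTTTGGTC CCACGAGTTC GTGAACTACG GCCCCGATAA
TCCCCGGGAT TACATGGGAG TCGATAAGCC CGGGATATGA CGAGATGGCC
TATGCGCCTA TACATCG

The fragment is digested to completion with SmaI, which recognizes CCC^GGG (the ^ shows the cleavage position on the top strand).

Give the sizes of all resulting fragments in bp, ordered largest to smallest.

SmaI sites (CCCGGG) start at positions 53, 79.
SmaI cuts after base 3 of each site, so after positions 55, 81.
Linear molecule, 2 cuts → 3 fragments:
  1–55 → 55 bp
  56–81 → 26 bp
  82–117 → 36 bp
Sorted largest to smallest: 55, 36, 26 bp.

55, 36, 26 bp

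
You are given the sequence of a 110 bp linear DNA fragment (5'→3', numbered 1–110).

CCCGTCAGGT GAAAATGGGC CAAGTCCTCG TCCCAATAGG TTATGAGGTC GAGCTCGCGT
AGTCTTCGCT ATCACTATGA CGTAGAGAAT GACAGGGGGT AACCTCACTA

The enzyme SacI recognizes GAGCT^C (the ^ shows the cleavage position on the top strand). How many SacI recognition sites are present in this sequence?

1

GAGCTC occurs starting at position 51.
SacI cuts at 1 site.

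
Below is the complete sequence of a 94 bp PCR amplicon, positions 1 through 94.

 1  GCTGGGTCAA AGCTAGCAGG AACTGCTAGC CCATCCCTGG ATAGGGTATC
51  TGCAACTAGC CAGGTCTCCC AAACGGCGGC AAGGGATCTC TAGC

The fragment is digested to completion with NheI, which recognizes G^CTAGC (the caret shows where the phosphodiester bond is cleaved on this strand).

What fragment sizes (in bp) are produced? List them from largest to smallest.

69, 13, 12 bp

NheI sites (GCTAGC) start at positions 12, 25.
NheI cuts after the first base of each site, so after positions 12, 25.
Linear molecule, 2 cuts → 3 fragments:
  1–12 → 12 bp
  13–25 → 13 bp
  26–94 → 69 bp
Sorted largest to smallest: 69, 13, 12 bp.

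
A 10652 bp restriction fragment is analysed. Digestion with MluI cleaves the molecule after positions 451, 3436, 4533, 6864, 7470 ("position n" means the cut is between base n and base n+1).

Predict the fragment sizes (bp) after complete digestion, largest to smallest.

3182, 2985, 2331, 1097, 606, 451 bp

Linear molecule, 5 cuts → 6 fragments:
  451 − 0 = 451 bp
  3436 − 451 = 2985 bp
  4533 − 3436 = 1097 bp
  6864 − 4533 = 2331 bp
  7470 − 6864 = 606 bp
  10652 − 7470 = 3182 bp
Sorted largest to smallest: 3182, 2985, 2331, 1097, 606, 451 bp.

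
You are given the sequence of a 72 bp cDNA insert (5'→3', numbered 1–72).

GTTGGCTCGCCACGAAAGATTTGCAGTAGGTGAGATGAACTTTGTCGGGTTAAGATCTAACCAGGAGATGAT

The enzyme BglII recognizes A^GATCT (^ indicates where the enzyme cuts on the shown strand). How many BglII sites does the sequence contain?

AGATCT occurs starting at position 53.
BglII cuts at 1 site.

1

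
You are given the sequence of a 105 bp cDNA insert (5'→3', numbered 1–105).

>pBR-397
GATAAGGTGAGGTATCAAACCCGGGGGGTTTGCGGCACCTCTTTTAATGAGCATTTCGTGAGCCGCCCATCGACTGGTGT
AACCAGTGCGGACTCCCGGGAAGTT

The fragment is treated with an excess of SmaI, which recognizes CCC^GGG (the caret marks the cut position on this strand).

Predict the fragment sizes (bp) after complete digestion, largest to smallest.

75, 22, 8 bp

SmaI sites (CCCGGG) start at positions 20, 95.
SmaI cuts after base 3 of each site, so after positions 22, 97.
Linear molecule, 2 cuts → 3 fragments:
  1–22 → 22 bp
  23–97 → 75 bp
  98–105 → 8 bp
Sorted largest to smallest: 75, 22, 8 bp.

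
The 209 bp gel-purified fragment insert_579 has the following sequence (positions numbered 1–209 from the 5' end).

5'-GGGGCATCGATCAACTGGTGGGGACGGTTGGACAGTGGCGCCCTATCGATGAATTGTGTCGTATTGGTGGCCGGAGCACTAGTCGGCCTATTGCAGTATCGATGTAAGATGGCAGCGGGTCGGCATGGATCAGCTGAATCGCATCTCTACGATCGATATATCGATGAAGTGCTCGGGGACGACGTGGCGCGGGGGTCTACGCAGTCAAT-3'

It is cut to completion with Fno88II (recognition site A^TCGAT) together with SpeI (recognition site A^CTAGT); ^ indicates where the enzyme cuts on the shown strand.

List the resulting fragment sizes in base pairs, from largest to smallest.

54, 49, 39, 33, 20, 8, 6 bp

Fno88II sites (ATCGAT) start at positions 6, 45, 98, 152, 160.
Fno88II cuts after the first base of each site, so after positions 6, 45, 98, 152, 160.
The SpeI site (ACTAGT) starts at position 78.
SpeI cuts after the first base of each site, so after position 78.
Combined cut positions: 6, 45, 78, 98, 152, 160.
Linear molecule, 6 cuts → 7 fragments:
  1–6 → 6 bp
  7–45 → 39 bp
  46–78 → 33 bp
  79–98 → 20 bp
  99–152 → 54 bp
  153–160 → 8 bp
  161–209 → 49 bp
Sorted largest to smallest: 54, 49, 39, 33, 20, 8, 6 bp.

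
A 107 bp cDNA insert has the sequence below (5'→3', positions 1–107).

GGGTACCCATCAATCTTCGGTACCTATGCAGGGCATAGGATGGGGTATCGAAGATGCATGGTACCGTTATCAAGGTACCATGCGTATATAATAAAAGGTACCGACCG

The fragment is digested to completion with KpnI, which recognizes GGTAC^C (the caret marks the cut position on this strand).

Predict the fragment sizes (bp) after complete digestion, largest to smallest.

41, 23, 17, 14, 6, 6 bp

KpnI sites (GGTACC) start at positions 2, 19, 60, 74, 97.
KpnI cuts after base 5 of each site (before the last base), so after positions 6, 23, 64, 78, 101.
Linear molecule, 5 cuts → 6 fragments:
  1–6 → 6 bp
  7–23 → 17 bp
  24–64 → 41 bp
  65–78 → 14 bp
  79–101 → 23 bp
  102–107 → 6 bp
Sorted largest to smallest: 41, 23, 17, 14, 6, 6 bp.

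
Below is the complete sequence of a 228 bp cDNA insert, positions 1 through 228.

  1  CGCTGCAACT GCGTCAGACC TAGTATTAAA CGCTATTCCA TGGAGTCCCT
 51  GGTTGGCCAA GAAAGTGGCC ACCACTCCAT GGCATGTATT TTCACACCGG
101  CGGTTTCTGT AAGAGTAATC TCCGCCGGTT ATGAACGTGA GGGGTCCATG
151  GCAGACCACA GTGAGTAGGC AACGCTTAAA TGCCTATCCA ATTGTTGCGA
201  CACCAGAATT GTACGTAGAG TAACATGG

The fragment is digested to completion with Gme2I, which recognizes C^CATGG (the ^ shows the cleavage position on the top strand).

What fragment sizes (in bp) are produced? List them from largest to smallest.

82, 69, 39, 38 bp

Gme2I sites (CCATGG) start at positions 38, 77, 146.
Gme2I cuts after the first base of each site, so after positions 38, 77, 146.
Linear molecule, 3 cuts → 4 fragments:
  1–38 → 38 bp
  39–77 → 39 bp
  78–146 → 69 bp
  147–228 → 82 bp
Sorted largest to smallest: 82, 69, 39, 38 bp.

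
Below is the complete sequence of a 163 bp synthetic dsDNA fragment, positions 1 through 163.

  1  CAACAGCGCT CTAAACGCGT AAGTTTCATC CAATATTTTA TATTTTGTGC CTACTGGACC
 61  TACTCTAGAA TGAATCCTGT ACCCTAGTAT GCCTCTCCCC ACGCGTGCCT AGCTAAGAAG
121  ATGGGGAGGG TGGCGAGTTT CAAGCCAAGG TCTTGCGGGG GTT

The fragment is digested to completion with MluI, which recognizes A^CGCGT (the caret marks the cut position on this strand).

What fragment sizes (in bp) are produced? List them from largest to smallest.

MluI sites (ACGCGT) start at positions 15, 101.
MluI cuts after the first base of each site, so after positions 15, 101.
Linear molecule, 2 cuts → 3 fragments:
  1–15 → 15 bp
  16–101 → 86 bp
  102–163 → 62 bp
Sorted largest to smallest: 86, 62, 15 bp.

86, 62, 15 bp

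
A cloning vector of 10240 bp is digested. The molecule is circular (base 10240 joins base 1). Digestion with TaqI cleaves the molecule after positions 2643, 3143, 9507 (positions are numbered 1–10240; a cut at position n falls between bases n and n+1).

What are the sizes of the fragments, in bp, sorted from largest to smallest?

6364, 3376, 500 bp

Circular molecule, 3 cuts → 3 fragments:
  3143 − 2643 = 500 bp
  9507 − 3143 = 6364 bp
  wrap: 10240 − 9507 + 2643 = 3376 bp
Sorted largest to smallest: 6364, 3376, 500 bp.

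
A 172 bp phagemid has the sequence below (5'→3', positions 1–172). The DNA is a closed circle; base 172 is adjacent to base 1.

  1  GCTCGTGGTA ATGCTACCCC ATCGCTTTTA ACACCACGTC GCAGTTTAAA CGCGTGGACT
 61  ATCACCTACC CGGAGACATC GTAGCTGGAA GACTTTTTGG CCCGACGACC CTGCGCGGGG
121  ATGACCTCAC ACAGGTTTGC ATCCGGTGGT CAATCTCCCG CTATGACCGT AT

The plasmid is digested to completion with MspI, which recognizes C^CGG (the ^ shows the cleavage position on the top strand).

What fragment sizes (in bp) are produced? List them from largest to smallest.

MspI sites (CCGG) start at positions 70, 143.
MspI cuts after the first base of each site, so after positions 70, 143.
Circular molecule, 2 cuts → 2 fragments:
  71–143 → 73 bp
  144–172 then 1–70 → 29 + 70 = 99 bp
Sorted largest to smallest: 99, 73 bp.

99, 73 bp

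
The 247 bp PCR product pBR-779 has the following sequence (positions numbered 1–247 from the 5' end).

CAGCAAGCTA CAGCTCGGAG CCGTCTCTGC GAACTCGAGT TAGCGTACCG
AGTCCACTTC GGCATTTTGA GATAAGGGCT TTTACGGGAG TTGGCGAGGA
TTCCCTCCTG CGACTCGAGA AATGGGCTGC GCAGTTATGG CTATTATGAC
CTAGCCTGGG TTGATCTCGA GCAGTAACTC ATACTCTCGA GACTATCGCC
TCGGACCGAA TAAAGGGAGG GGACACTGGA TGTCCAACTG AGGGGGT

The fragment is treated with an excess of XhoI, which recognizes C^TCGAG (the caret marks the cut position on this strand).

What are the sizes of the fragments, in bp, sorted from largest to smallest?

XhoI sites (CTCGAG) start at positions 34, 114, 166, 186.
XhoI cuts after the first base of each site, so after positions 34, 114, 166, 186.
Linear molecule, 4 cuts → 5 fragments:
  1–34 → 34 bp
  35–114 → 80 bp
  115–166 → 52 bp
  167–186 → 20 bp
  187–247 → 61 bp
Sorted largest to smallest: 80, 61, 52, 34, 20 bp.

80, 61, 52, 34, 20 bp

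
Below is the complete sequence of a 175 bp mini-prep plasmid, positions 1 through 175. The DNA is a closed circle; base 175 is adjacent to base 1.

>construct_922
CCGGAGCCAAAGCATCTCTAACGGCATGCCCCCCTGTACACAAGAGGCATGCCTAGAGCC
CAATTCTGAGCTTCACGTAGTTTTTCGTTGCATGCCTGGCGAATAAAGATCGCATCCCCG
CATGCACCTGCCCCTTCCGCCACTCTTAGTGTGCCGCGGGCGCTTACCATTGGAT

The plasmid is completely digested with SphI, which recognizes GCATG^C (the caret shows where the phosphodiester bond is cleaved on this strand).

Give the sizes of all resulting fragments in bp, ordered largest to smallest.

SphI sites (GCATGC) start at positions 24, 47, 90, 120.
SphI cuts after base 5 of each site (before the last base), so after positions 28, 51, 94, 124.
Circular molecule, 4 cuts → 4 fragments:
  29–51 → 23 bp
  52–94 → 43 bp
  95–124 → 30 bp
  125–175 then 1–28 → 51 + 28 = 79 bp
Sorted largest to smallest: 79, 43, 30, 23 bp.

79, 43, 30, 23 bp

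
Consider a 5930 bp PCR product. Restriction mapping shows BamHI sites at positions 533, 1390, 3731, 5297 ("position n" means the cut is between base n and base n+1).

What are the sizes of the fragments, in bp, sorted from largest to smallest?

Linear molecule, 4 cuts → 5 fragments:
  533 − 0 = 533 bp
  1390 − 533 = 857 bp
  3731 − 1390 = 2341 bp
  5297 − 3731 = 1566 bp
  5930 − 5297 = 633 bp
Sorted largest to smallest: 2341, 1566, 857, 633, 533 bp.

2341, 1566, 857, 633, 533 bp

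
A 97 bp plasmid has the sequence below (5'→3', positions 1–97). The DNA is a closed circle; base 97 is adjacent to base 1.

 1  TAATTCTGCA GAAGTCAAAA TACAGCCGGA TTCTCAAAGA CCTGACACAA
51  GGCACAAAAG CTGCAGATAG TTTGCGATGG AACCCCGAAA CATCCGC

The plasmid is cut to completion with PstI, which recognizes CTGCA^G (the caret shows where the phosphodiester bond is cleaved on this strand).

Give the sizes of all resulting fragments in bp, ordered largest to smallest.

PstI sites (CTGCAG) start at positions 6, 61.
PstI cuts after base 5 of each site (before the last base), so after positions 10, 65.
Circular molecule, 2 cuts → 2 fragments:
  11–65 → 55 bp
  66–97 then 1–10 → 32 + 10 = 42 bp
Sorted largest to smallest: 55, 42 bp.

55, 42 bp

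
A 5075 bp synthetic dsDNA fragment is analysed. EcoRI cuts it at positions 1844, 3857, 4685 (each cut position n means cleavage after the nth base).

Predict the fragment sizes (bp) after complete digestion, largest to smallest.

Linear molecule, 3 cuts → 4 fragments:
  1844 − 0 = 1844 bp
  3857 − 1844 = 2013 bp
  4685 − 3857 = 828 bp
  5075 − 4685 = 390 bp
Sorted largest to smallest: 2013, 1844, 828, 390 bp.

2013, 1844, 828, 390 bp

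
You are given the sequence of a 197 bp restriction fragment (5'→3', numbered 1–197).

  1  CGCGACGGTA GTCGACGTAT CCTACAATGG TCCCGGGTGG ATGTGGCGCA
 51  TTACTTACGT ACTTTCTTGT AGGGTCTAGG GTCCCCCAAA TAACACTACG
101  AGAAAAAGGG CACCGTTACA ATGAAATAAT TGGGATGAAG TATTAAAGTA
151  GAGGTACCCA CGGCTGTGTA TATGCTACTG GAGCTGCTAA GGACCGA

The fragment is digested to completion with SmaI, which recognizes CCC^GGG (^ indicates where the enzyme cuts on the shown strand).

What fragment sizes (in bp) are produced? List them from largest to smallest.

The SmaI site (CCCGGG) starts at position 32.
SmaI cuts after base 3 of each site, so after position 34.
Linear molecule, 1 cut → 2 fragments:
  1–34 → 34 bp
  35–197 → 163 bp
Sorted largest to smallest: 163, 34 bp.

163, 34 bp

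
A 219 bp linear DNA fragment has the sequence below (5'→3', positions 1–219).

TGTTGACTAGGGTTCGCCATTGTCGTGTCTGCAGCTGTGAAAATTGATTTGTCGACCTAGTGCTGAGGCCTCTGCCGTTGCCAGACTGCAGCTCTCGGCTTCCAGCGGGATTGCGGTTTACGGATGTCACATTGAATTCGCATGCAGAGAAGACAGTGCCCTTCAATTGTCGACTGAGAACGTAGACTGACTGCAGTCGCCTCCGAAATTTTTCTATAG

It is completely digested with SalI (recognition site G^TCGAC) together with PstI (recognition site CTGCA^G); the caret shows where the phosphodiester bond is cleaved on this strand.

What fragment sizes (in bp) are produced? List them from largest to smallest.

SalI sites (GTCGAC) start at positions 51, 169.
SalI cuts after the first base of each site, so after positions 51, 169.
PstI sites (CTGCAG) start at positions 29, 86, 191.
PstI cuts after base 5 of each site (before the last base), so after positions 33, 90, 195.
Combined cut positions: 33, 51, 90, 169, 195.
Linear molecule, 5 cuts → 6 fragments:
  1–33 → 33 bp
  34–51 → 18 bp
  52–90 → 39 bp
  91–169 → 79 bp
  170–195 → 26 bp
  196–219 → 24 bp
Sorted largest to smallest: 79, 39, 33, 26, 24, 18 bp.

79, 39, 33, 26, 24, 18 bp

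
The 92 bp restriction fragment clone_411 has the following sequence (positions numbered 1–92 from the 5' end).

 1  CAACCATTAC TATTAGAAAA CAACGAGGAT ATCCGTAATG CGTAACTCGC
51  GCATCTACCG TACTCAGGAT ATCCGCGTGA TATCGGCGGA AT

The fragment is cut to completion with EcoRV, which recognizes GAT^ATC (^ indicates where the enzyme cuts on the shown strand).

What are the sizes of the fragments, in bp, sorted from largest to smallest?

EcoRV sites (GATATC) start at positions 28, 68, 79.
EcoRV cuts after base 3 of each site, so after positions 30, 70, 81.
Linear molecule, 3 cuts → 4 fragments:
  1–30 → 30 bp
  31–70 → 40 bp
  71–81 → 11 bp
  82–92 → 11 bp
Sorted largest to smallest: 40, 30, 11, 11 bp.

40, 30, 11, 11 bp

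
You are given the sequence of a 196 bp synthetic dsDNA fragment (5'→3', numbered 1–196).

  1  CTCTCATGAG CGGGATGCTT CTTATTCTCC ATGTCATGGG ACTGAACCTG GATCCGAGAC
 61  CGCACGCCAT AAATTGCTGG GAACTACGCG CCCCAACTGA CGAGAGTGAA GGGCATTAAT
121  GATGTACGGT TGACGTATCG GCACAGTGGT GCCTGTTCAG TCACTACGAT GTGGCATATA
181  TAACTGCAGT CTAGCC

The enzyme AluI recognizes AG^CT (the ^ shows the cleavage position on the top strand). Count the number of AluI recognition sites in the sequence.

No occurrence of AGCT is present in the sequence.
AluI does not cut: 0 sites.

0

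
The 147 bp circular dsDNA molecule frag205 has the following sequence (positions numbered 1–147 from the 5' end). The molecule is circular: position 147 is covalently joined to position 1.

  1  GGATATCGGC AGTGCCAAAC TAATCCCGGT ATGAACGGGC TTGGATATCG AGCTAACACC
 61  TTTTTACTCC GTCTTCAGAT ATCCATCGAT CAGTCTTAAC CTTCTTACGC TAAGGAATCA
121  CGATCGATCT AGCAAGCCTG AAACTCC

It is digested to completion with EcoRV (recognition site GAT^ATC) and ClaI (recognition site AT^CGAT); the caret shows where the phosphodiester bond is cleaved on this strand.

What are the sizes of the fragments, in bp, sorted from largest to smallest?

42, 38, 34, 27, 6 bp

EcoRV sites (GATATC) start at positions 2, 44, 78.
EcoRV cuts after base 3 of each site, so after positions 4, 46, 80.
ClaI sites (ATCGAT) start at positions 85, 123.
ClaI cuts after base 2 of each site, so after positions 86, 124.
Combined cut positions: 4, 46, 80, 86, 124.
Circular molecule, 5 cuts → 5 fragments:
  5–46 → 42 bp
  47–80 → 34 bp
  81–86 → 6 bp
  87–124 → 38 bp
  125–147 then 1–4 → 23 + 4 = 27 bp
Sorted largest to smallest: 42, 38, 34, 27, 6 bp.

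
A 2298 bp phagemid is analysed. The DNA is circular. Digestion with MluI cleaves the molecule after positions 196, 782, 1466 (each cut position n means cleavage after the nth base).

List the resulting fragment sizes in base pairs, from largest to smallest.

1028, 684, 586 bp

Circular molecule, 3 cuts → 3 fragments:
  782 − 196 = 586 bp
  1466 − 782 = 684 bp
  wrap: 2298 − 1466 + 196 = 1028 bp
Sorted largest to smallest: 1028, 684, 586 bp.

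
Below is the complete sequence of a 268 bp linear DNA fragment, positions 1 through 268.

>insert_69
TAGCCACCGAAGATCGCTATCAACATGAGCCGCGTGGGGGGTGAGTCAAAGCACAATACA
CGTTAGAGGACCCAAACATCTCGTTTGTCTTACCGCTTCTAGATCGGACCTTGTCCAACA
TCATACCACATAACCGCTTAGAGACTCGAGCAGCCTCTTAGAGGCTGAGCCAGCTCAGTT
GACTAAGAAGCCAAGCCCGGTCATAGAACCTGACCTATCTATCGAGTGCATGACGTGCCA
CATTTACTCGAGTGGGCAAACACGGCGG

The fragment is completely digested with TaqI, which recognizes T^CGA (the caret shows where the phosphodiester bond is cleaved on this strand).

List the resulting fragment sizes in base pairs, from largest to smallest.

146, 76, 26, 20 bp

TaqI sites (TCGA) start at positions 146, 222, 248.
TaqI cuts after the first base of each site, so after positions 146, 222, 248.
Linear molecule, 3 cuts → 4 fragments:
  1–146 → 146 bp
  147–222 → 76 bp
  223–248 → 26 bp
  249–268 → 20 bp
Sorted largest to smallest: 146, 76, 26, 20 bp.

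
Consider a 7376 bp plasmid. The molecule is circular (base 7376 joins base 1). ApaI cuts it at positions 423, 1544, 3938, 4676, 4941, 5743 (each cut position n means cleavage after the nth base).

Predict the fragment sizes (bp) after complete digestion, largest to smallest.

Circular molecule, 6 cuts → 6 fragments:
  1544 − 423 = 1121 bp
  3938 − 1544 = 2394 bp
  4676 − 3938 = 738 bp
  4941 − 4676 = 265 bp
  5743 − 4941 = 802 bp
  wrap: 7376 − 5743 + 423 = 2056 bp
Sorted largest to smallest: 2394, 2056, 1121, 802, 738, 265 bp.

2394, 2056, 1121, 802, 738, 265 bp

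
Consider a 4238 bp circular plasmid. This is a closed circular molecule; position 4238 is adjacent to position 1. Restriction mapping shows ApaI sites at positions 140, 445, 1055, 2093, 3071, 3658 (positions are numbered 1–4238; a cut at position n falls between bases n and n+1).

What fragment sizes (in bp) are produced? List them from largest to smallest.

Circular molecule, 6 cuts → 6 fragments:
  445 − 140 = 305 bp
  1055 − 445 = 610 bp
  2093 − 1055 = 1038 bp
  3071 − 2093 = 978 bp
  3658 − 3071 = 587 bp
  wrap: 4238 − 3658 + 140 = 720 bp
Sorted largest to smallest: 1038, 978, 720, 610, 587, 305 bp.

1038, 978, 720, 610, 587, 305 bp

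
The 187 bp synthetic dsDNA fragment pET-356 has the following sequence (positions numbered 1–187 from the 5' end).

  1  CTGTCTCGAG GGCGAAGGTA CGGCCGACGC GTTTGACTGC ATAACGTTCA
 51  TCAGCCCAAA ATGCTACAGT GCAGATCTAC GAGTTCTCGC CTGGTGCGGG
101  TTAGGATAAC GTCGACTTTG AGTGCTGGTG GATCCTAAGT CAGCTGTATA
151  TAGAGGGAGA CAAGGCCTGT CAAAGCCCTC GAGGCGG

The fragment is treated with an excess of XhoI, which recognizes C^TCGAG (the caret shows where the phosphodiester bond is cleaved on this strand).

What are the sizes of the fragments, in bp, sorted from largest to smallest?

173, 9, 5 bp

XhoI sites (CTCGAG) start at positions 5, 178.
XhoI cuts after the first base of each site, so after positions 5, 178.
Linear molecule, 2 cuts → 3 fragments:
  1–5 → 5 bp
  6–178 → 173 bp
  179–187 → 9 bp
Sorted largest to smallest: 173, 9, 5 bp.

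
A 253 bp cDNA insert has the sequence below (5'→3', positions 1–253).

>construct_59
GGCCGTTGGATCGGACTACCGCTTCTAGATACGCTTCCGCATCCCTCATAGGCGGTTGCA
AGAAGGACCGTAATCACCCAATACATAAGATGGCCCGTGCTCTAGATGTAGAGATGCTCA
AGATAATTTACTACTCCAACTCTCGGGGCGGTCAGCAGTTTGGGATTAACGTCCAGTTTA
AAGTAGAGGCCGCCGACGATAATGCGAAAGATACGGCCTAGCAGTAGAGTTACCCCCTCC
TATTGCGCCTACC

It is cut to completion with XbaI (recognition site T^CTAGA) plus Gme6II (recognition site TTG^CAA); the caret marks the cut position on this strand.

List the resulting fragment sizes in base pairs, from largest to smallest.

152, 43, 34, 24 bp

XbaI sites (TCTAGA) start at positions 24, 101.
XbaI cuts after the first base of each site, so after positions 24, 101.
The Gme6II site (TTGCAA) starts at position 56.
Gme6II cuts after base 3 of each site, so after position 58.
Combined cut positions: 24, 58, 101.
Linear molecule, 3 cuts → 4 fragments:
  1–24 → 24 bp
  25–58 → 34 bp
  59–101 → 43 bp
  102–253 → 152 bp
Sorted largest to smallest: 152, 43, 34, 24 bp.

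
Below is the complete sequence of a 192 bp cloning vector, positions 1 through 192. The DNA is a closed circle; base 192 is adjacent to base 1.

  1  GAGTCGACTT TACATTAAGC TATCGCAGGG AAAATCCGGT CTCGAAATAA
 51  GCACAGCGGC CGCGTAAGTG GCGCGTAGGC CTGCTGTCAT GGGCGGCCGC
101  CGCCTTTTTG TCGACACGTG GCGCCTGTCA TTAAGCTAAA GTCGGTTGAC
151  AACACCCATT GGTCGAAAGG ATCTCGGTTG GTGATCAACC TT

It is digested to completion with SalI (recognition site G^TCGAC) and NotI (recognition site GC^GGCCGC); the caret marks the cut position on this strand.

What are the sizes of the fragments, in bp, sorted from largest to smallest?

SalI sites (GTCGAC) start at positions 3, 110.
SalI cuts after the first base of each site, so after positions 3, 110.
NotI sites (GCGGCCGC) start at positions 56, 93.
NotI cuts after base 2 of each site, so after positions 57, 94.
Combined cut positions: 3, 57, 94, 110.
Circular molecule, 4 cuts → 4 fragments:
  4–57 → 54 bp
  58–94 → 37 bp
  95–110 → 16 bp
  111–192 then 1–3 → 82 + 3 = 85 bp
Sorted largest to smallest: 85, 54, 37, 16 bp.

85, 54, 37, 16 bp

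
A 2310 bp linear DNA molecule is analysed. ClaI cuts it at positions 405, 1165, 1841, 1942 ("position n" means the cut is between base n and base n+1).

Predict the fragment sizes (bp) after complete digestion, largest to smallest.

760, 676, 405, 368, 101 bp

Linear molecule, 4 cuts → 5 fragments:
  405 − 0 = 405 bp
  1165 − 405 = 760 bp
  1841 − 1165 = 676 bp
  1942 − 1841 = 101 bp
  2310 − 1942 = 368 bp
Sorted largest to smallest: 760, 676, 405, 368, 101 bp.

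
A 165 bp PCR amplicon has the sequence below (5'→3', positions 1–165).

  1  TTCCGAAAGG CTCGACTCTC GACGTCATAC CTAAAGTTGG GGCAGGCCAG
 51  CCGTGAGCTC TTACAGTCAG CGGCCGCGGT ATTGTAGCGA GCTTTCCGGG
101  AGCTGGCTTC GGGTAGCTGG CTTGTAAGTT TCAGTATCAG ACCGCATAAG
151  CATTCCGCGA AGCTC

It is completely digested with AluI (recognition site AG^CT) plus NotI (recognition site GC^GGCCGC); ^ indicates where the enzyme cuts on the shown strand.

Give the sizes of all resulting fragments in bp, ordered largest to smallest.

57, 46, 20, 14, 14, 11, 3 bp

AluI sites (AGCT) start at positions 56, 90, 101, 115, 161.
AluI cuts after base 2 of each site, so after positions 57, 91, 102, 116, 162.
The NotI site (GCGGCCGC) starts at position 70.
NotI cuts after base 2 of each site, so after position 71.
Combined cut positions: 57, 71, 91, 102, 116, 162.
Linear molecule, 6 cuts → 7 fragments:
  1–57 → 57 bp
  58–71 → 14 bp
  72–91 → 20 bp
  92–102 → 11 bp
  103–116 → 14 bp
  117–162 → 46 bp
  163–165 → 3 bp
Sorted largest to smallest: 57, 46, 20, 14, 14, 11, 3 bp.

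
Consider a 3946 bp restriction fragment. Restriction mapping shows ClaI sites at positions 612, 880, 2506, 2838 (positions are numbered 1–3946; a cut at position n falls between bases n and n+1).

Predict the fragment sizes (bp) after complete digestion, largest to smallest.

1626, 1108, 612, 332, 268 bp

Linear molecule, 4 cuts → 5 fragments:
  612 − 0 = 612 bp
  880 − 612 = 268 bp
  2506 − 880 = 1626 bp
  2838 − 2506 = 332 bp
  3946 − 2838 = 1108 bp
Sorted largest to smallest: 1626, 1108, 612, 332, 268 bp.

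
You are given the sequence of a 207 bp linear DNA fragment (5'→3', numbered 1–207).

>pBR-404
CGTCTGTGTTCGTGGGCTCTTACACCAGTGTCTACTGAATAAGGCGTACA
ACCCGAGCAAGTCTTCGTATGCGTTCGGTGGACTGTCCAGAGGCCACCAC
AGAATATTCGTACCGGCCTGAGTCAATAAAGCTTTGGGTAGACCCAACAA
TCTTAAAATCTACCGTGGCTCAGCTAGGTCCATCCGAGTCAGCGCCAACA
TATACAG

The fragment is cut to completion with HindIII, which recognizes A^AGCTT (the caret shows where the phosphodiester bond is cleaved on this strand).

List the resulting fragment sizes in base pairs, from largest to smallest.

The HindIII site (AAGCTT) starts at position 129.
HindIII cuts after the first base of each site, so after position 129.
Linear molecule, 1 cut → 2 fragments:
  1–129 → 129 bp
  130–207 → 78 bp
Sorted largest to smallest: 129, 78 bp.

129, 78 bp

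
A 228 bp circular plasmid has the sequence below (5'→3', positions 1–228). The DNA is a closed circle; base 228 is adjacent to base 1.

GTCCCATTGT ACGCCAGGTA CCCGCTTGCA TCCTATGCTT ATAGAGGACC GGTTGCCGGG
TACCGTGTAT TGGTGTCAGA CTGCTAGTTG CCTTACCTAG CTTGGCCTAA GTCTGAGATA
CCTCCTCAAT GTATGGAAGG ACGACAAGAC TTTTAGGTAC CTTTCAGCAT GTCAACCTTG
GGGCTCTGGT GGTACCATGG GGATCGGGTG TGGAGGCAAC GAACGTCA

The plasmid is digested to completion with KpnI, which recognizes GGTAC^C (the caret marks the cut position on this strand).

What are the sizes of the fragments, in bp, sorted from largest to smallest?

97, 54, 42, 35 bp

KpnI sites (GGTACC) start at positions 17, 59, 156, 191.
KpnI cuts after base 5 of each site (before the last base), so after positions 21, 63, 160, 195.
Circular molecule, 4 cuts → 4 fragments:
  22–63 → 42 bp
  64–160 → 97 bp
  161–195 → 35 bp
  196–228 then 1–21 → 33 + 21 = 54 bp
Sorted largest to smallest: 97, 54, 42, 35 bp.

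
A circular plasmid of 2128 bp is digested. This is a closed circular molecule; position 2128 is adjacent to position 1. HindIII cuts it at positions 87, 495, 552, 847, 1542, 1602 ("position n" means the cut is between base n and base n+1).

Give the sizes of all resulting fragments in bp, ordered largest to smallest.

695, 613, 408, 295, 60, 57 bp

Circular molecule, 6 cuts → 6 fragments:
  495 − 87 = 408 bp
  552 − 495 = 57 bp
  847 − 552 = 295 bp
  1542 − 847 = 695 bp
  1602 − 1542 = 60 bp
  wrap: 2128 − 1602 + 87 = 613 bp
Sorted largest to smallest: 695, 613, 408, 295, 60, 57 bp.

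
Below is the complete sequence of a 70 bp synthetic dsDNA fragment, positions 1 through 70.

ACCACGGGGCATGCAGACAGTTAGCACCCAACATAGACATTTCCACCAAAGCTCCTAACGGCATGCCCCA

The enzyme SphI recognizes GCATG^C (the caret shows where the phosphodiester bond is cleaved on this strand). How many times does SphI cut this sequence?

2

GCATGC occurs starting at positions 9, 61.
SphI cuts at 2 sites.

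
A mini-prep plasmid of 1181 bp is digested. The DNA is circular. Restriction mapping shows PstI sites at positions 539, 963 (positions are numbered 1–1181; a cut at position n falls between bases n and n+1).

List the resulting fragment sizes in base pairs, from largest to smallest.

757, 424 bp

Circular molecule, 2 cuts → 2 fragments:
  963 − 539 = 424 bp
  wrap: 1181 − 963 + 539 = 757 bp
Sorted largest to smallest: 757, 424 bp.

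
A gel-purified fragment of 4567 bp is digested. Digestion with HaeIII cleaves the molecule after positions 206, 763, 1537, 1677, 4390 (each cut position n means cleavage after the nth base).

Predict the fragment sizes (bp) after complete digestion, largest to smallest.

Linear molecule, 5 cuts → 6 fragments:
  206 − 0 = 206 bp
  763 − 206 = 557 bp
  1537 − 763 = 774 bp
  1677 − 1537 = 140 bp
  4390 − 1677 = 2713 bp
  4567 − 4390 = 177 bp
Sorted largest to smallest: 2713, 774, 557, 206, 177, 140 bp.

2713, 774, 557, 206, 177, 140 bp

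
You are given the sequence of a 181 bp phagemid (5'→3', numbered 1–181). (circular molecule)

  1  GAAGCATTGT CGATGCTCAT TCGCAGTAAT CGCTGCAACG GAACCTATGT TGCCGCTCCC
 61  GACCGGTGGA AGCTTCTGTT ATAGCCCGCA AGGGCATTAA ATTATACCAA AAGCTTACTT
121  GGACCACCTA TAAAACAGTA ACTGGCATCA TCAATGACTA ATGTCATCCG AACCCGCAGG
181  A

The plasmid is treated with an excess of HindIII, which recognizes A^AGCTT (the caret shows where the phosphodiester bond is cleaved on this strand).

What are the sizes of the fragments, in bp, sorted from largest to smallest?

HindIII sites (AAGCTT) start at positions 70, 111.
HindIII cuts after the first base of each site, so after positions 70, 111.
Circular molecule, 2 cuts → 2 fragments:
  71–111 → 41 bp
  112–181 then 1–70 → 70 + 70 = 140 bp
Sorted largest to smallest: 140, 41 bp.

140, 41 bp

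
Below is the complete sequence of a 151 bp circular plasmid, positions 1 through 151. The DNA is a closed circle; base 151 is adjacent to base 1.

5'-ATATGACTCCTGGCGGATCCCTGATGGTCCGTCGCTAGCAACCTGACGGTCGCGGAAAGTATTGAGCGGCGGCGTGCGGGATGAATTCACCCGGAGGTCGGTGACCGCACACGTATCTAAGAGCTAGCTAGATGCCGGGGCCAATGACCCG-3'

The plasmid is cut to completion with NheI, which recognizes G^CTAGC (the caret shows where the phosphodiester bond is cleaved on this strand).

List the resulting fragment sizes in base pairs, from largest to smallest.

89, 62 bp

NheI sites (GCTAGC) start at positions 34, 123.
NheI cuts after the first base of each site, so after positions 34, 123.
Circular molecule, 2 cuts → 2 fragments:
  35–123 → 89 bp
  124–151 then 1–34 → 28 + 34 = 62 bp
Sorted largest to smallest: 89, 62 bp.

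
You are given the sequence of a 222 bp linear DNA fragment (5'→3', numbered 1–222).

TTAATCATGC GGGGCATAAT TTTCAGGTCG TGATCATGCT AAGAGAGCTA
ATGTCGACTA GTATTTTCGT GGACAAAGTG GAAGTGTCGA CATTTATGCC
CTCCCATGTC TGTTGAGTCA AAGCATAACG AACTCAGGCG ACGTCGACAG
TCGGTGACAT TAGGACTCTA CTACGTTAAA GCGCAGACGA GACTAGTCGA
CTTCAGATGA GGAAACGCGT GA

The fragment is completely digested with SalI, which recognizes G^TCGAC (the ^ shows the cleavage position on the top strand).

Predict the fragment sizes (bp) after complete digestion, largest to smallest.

SalI sites (GTCGAC) start at positions 53, 86, 143, 196.
SalI cuts after the first base of each site, so after positions 53, 86, 143, 196.
Linear molecule, 4 cuts → 5 fragments:
  1–53 → 53 bp
  54–86 → 33 bp
  87–143 → 57 bp
  144–196 → 53 bp
  197–222 → 26 bp
Sorted largest to smallest: 57, 53, 53, 33, 26 bp.

57, 53, 53, 33, 26 bp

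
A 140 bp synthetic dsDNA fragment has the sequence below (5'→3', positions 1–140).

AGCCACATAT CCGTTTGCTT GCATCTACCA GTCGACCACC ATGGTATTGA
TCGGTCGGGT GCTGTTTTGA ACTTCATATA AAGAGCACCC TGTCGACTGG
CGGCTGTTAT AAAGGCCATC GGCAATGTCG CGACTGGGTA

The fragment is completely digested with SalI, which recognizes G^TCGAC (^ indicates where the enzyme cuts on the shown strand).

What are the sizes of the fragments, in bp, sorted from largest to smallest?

SalI sites (GTCGAC) start at positions 31, 92.
SalI cuts after the first base of each site, so after positions 31, 92.
Linear molecule, 2 cuts → 3 fragments:
  1–31 → 31 bp
  32–92 → 61 bp
  93–140 → 48 bp
Sorted largest to smallest: 61, 48, 31 bp.

61, 48, 31 bp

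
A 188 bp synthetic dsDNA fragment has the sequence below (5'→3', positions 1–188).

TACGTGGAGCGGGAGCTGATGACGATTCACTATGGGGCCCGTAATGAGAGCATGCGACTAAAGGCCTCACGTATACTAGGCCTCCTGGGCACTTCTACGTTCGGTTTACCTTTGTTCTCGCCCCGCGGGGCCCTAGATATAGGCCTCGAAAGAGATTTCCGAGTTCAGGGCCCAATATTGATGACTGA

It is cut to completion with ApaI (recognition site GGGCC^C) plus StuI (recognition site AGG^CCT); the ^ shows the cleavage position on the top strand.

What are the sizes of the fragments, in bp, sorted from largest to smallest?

52, 39, 29, 25, 16, 16, 11 bp

ApaI sites (GGGCCC) start at positions 35, 128, 168.
ApaI cuts after base 5 of each site (before the last base), so after positions 39, 132, 172.
StuI sites (AGGCCT) start at positions 62, 78, 141.
StuI cuts after base 3 of each site, so after positions 64, 80, 143.
Combined cut positions: 39, 64, 80, 132, 143, 172.
Linear molecule, 6 cuts → 7 fragments:
  1–39 → 39 bp
  40–64 → 25 bp
  65–80 → 16 bp
  81–132 → 52 bp
  133–143 → 11 bp
  144–172 → 29 bp
  173–188 → 16 bp
Sorted largest to smallest: 52, 39, 29, 25, 16, 16, 11 bp.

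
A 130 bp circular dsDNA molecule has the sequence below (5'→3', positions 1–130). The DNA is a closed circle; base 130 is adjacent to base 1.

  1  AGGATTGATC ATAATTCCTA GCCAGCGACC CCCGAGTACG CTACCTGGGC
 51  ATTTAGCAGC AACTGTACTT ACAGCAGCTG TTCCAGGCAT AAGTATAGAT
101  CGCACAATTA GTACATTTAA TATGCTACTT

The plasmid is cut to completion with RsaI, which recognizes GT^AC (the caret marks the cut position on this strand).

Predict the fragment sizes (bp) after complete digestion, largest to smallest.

55, 46, 29 bp

RsaI sites (GTAC) start at positions 36, 65, 111.
RsaI cuts after base 2 of each site, so after positions 37, 66, 112.
Circular molecule, 3 cuts → 3 fragments:
  38–66 → 29 bp
  67–112 → 46 bp
  113–130 then 1–37 → 18 + 37 = 55 bp
Sorted largest to smallest: 55, 46, 29 bp.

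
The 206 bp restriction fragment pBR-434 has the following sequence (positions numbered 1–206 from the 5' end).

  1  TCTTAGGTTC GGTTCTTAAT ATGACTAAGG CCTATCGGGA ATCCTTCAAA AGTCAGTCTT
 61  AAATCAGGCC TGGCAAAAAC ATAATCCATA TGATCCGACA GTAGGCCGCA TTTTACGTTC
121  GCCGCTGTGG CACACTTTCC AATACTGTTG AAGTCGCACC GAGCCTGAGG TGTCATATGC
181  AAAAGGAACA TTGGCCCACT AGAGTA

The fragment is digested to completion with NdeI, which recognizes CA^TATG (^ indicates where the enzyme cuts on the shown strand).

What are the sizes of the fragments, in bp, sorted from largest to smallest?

NdeI sites (CATATG) start at positions 87, 174.
NdeI cuts after base 2 of each site, so after positions 88, 175.
Linear molecule, 2 cuts → 3 fragments:
  1–88 → 88 bp
  89–175 → 87 bp
  176–206 → 31 bp
Sorted largest to smallest: 88, 87, 31 bp.

88, 87, 31 bp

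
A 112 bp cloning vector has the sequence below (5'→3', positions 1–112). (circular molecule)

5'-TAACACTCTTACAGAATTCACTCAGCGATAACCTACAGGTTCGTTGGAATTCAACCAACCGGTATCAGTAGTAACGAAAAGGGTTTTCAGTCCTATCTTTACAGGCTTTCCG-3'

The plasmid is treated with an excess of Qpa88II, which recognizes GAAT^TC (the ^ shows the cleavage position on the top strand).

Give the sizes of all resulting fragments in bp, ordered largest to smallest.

79, 33 bp

Qpa88II sites (GAATTC) start at positions 14, 47.
Qpa88II cuts after base 4 of each site, so after positions 17, 50.
Circular molecule, 2 cuts → 2 fragments:
  18–50 → 33 bp
  51–112 then 1–17 → 62 + 17 = 79 bp
Sorted largest to smallest: 79, 33 bp.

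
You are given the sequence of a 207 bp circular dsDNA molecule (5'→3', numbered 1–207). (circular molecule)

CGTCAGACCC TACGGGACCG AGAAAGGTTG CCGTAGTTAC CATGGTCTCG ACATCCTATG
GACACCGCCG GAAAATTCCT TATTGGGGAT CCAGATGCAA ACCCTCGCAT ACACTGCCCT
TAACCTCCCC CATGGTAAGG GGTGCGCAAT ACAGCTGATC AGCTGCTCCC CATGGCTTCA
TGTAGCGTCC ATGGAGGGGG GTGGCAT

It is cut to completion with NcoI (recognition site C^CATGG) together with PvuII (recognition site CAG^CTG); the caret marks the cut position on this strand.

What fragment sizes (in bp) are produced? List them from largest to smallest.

90, 58, 24, 19, 8, 8 bp

NcoI sites (CCATGG) start at positions 40, 130, 170, 189.
NcoI cuts after the first base of each site, so after positions 40, 130, 170, 189.
PvuII sites (CAGCTG) start at positions 152, 160.
PvuII cuts after base 3 of each site, so after positions 154, 162.
Combined cut positions: 40, 130, 154, 162, 170, 189.
Circular molecule, 6 cuts → 6 fragments:
  41–130 → 90 bp
  131–154 → 24 bp
  155–162 → 8 bp
  163–170 → 8 bp
  171–189 → 19 bp
  190–207 then 1–40 → 18 + 40 = 58 bp
Sorted largest to smallest: 90, 58, 24, 19, 8, 8 bp.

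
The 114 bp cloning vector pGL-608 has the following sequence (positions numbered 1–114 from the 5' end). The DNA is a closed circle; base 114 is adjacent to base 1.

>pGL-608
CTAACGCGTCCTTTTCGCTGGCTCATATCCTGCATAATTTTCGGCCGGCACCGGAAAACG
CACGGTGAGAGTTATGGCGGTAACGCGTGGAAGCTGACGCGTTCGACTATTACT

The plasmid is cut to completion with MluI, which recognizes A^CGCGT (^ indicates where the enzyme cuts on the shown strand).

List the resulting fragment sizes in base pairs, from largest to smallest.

79, 21, 14 bp

MluI sites (ACGCGT) start at positions 4, 83, 97.
MluI cuts after the first base of each site, so after positions 4, 83, 97.
Circular molecule, 3 cuts → 3 fragments:
  5–83 → 79 bp
  84–97 → 14 bp
  98–114 then 1–4 → 17 + 4 = 21 bp
Sorted largest to smallest: 79, 21, 14 bp.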